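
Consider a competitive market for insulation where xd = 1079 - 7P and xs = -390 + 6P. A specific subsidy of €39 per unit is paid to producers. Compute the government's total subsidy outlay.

Government cost = €16146

Pre-subsidy: 1079 - 7P = -390 + 6P gives P* = 113, x* = 288.
With the subsidy, sellers receive Ps = Pb + 39 for each unit, where Pb is the price buyers pay.
Supply in terms of Pb becomes xs = -390 + 6(Pb + 39) = -156 + 6Pb. Setting this equal to demand: 1079 - 7Pb = -156 + 6Pb, so Pb = 95.
Sellers receive Ps = 95 + 39 = 134; x' = 1079 − 7·95 = 414.
Government outlay = subsidy × quantity = 39 × 414 = 16146.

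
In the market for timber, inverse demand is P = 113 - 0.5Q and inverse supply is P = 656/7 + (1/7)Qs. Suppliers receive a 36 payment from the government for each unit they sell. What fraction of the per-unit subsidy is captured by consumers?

Pre-subsidy: 113 - 0.5Q = 656/7 + (1/7)Q gives Q* = 30 and P* = 98.
With the subsidy, sellers receive Ps = Pb + 36 for each unit, where Pb is the price buyers pay.
On the curves, Pb = 113 - 0.5Q and Ps = 656/7 + (1/7)Q; the wedge Ps − Pb = 36 gives 656/7 + (1/7)Q − (113 - 0.5Q) = 36, so Q' = 86.
Then Pb = 113 − 0.5·86 = 70 and Ps = 656/7 + (1/7)·86 = 106.
Buyers' price falls by P* − Pb = 98 − 70 = 28; sellers' price rises by Ps − P* = 106 − 98 = 8.
So consumers capture 28/36 = 7/9 of each unit of subsidy.

Consumer share = 7/9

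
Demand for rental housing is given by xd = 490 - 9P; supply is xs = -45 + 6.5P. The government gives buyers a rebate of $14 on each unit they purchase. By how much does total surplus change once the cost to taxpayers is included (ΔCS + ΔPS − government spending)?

Pre-subsidy: 490 - 9P = -45 + 6.5P gives P* = 1070/31, x* = 5560/31.
With the rebate, buyers effectively pay Pb = Ps − 14, where Ps is the price sellers receive.
Demand in terms of Ps becomes xd = 490 − 9(Ps − 14) = 616 - 9Ps. Setting this equal to supply: 616 - 9Ps = -45 + 6.5Ps, so Ps = 1322/31.
Buyers pay Pb = 1322/31 − 14 = 888/31; x' = -45 + 6.5·(1322/31) = 7198/31.
ΔCS = ½(5560/31 + 7198/31)(1070/31 − 888/31) = 1160978/961; ΔPS = ½(5560/31 + 7198/31)(1322/31 − 1070/31) = 1607508/961.
Government spending = 14 × 7198/31 = 100772/31.
Net change = 1160978/961 + 1607508/961 − 100772/31 = -11466/31. The loss equals the DWL triangle ½·14·1638/31.

Net change in total surplus = -11466/31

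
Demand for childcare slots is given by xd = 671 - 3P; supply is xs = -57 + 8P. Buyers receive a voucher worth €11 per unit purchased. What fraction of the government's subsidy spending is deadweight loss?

DWL / government spending = 132/5461

Pre-subsidy: 671 - 3P = -57 + 8P gives P* = 728/11, x* = 5197/11.
With the rebate, buyers effectively pay Pb = Ps − 11, where Ps is the price sellers receive.
Demand in terms of Ps becomes xd = 671 − 3(Ps − 11) = 704 - 3Ps. Setting this equal to supply: 704 - 3Ps = -57 + 8Ps, so Ps = 761/11.
Buyers pay Pb = 761/11 − 11 = 640/11; x' = -57 + 8·(761/11) = 5461/11.
ΔCS = ½(5197/11 + 5461/11)(728/11 − 640/11) = 42632/11; ΔPS = ½(5197/11 + 5461/11)(761/11 − 728/11) = 15987/11.
Government spending = 11 × 5461/11 = 5461.
DWL = ½ × 11 × (5461/11 − 5197/11) = 132; fraction = 132 / 5461 = 132/5461.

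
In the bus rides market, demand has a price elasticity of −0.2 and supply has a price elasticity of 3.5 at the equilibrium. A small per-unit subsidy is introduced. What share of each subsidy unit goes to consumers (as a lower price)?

For a small subsidy around the equilibrium, the benefit split depends on the relative slopes, which at a point are proportional to the elasticities.
Buyer share = εs/(εs + |εd|) = 3.5/(3.5 + 0.2) = 35/37; seller share = |εd|/(εs + |εd|) = 2/37.

Consumer share = 35/37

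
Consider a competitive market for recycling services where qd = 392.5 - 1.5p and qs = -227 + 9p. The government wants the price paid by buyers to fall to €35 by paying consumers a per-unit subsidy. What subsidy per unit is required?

Required subsidy s = €28 per unit

At a buyer price of 35, quantity demanded is 392.5 − 1.5·35 = 340.
Sellers supply 340 only when they receive ps with -227 + 9·ps = 340, i.e. ps = 63.
s = ps − pb = 63 − 35 = 28.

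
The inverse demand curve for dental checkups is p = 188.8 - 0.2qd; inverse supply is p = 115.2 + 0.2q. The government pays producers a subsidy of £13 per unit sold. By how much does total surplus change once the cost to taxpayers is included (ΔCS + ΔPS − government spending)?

Net change in total surplus = -£211.25

Pre-subsidy: 188.8 - 0.2q = 115.2 + 0.2q gives q* = 184 and p* = 152.
With the subsidy, sellers receive ps = pb + 13 for each unit, where pb is the price buyers pay.
On the curves, pb = 188.8 - 0.2q and ps = 115.2 + 0.2q; the wedge ps − pb = 13 gives 115.2 + 0.2q − (188.8 - 0.2q) = 13, so q' = 216.5.
Then pb = 188.8 − 0.2·216.5 = 145.5 and ps = 115.2 + 0.2·216.5 = 158.5.
ΔCS = ½(184 + 216.5)(152 − 145.5) = 1301.625; ΔPS = ½(184 + 216.5)(158.5 − 152) = 1301.625.
Government spending = 13 × 216.5 = 2814.5.
Net change = 1301.625 + 1301.625 − 2814.5 = -211.25. The loss equals the DWL triangle ½·13·32.5.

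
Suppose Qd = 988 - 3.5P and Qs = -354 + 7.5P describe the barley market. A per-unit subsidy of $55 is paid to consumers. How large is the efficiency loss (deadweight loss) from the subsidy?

Pre-subsidy: 988 - 3.5P = -354 + 7.5P gives P* = 122, Q* = 561.
With the rebate, buyers effectively pay Pb = Ps − 55, where Ps is the price sellers receive.
Demand in terms of Ps becomes Qd = 988 − 3.5(Ps − 55) = 1180.5 - 3.5Ps. Setting this equal to supply: 1180.5 - 3.5Ps = -354 + 7.5Ps, so Ps = 139.5.
Buyers pay Pb = 139.5 − 55 = 84.5; Q' = -354 + 7.5·139.5 = 692.25.
The subsidy expands output by 692.25 − 561 = 131.25 past the efficient level; on those units the gap between marginal cost and willingness to pay runs from 0 up to 55.
DWL = ½ × 55 × 131.25 = 3609.375.

Deadweight loss = $3609.375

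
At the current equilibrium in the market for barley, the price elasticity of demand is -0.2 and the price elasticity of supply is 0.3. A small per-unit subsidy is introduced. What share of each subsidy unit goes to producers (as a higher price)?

For a small subsidy around the equilibrium, the benefit split depends on the relative slopes, which at a point are proportional to the elasticities.
Buyer share = εs/(εs + |εd|) = 0.3/(0.3 + 0.2) = 0.6; seller share = |εd|/(εs + |εd|) = 0.4.
So producers capture 0.4 of the subsidy.

Producer share = 0.4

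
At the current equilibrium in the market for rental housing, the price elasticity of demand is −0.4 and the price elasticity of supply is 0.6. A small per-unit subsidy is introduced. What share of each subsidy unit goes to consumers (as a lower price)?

For a small subsidy around the equilibrium, the benefit split depends on the relative slopes, which at a point are proportional to the elasticities.
Buyer share = εs/(εs + |εd|) = 0.6/(0.6 + 0.4) = 0.6; seller share = |εd|/(εs + |εd|) = 0.4.

Consumer share = 0.6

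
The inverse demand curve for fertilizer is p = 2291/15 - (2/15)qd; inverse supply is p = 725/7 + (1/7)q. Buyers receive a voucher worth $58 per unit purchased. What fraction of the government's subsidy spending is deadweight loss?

Pre-subsidy: 2291/15 - (2/15)q = 725/7 + (1/7)q gives q* = 178 and p* = 129.
With the rebate, buyers effectively pay pb = ps − 58, where ps is the price sellers receive.
On the curves, pb = 2291/15 - (2/15)q and ps = 725/7 + (1/7)q; the wedge ps − pb = 58 gives 725/7 + (1/7)q − (2291/15 - (2/15)q) = 58, so q' = 388.
Then pb = 2291/15 − (2/15)·388 = 101 and ps = 725/7 + (1/7)·388 = 159.
ΔCS = ½(178 + 388)(129 − 101) = 7924; ΔPS = ½(178 + 388)(159 − 129) = 8490.
Government spending = 58 × 388 = 22504.
DWL = ½ × 58 × (388 − 178) = 6090; fraction = 6090 / 22504 = 105/388.

DWL / government spending = 105/388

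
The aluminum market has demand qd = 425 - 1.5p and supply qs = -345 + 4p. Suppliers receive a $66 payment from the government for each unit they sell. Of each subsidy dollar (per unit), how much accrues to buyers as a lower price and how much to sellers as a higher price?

Buyers gain $48 per unit; sellers gain $18 per unit

Pre-subsidy: 425 - 1.5p = -345 + 4p gives p* = 140, q* = 215.
With the subsidy, sellers receive ps = pb + 66 for each unit, where pb is the price buyers pay.
Supply in terms of pb becomes qs = -345 + 4(pb + 66) = -81 + 4pb. Setting this equal to demand: 425 - 1.5pb = -81 + 4pb, so pb = 92.
Sellers receive ps = 92 + 66 = 158; q' = 425 − 1.5·92 = 287.
Buyers' price falls by p* − pb = 140 − 92 = 48; sellers' price rises by ps − p* = 158 − 140 = 18.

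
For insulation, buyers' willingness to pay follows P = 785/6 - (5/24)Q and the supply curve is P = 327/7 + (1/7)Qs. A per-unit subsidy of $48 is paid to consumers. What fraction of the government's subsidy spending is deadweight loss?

Pre-subsidy: 785/6 - (5/24)Q = 327/7 + (1/7)Q gives Q* = 14132/59 and P* = 4775/59.
With the rebate, buyers effectively pay Pb = Ps − 48, where Ps is the price sellers receive.
On the curves, Pb = 785/6 - (5/24)Q and Ps = 327/7 + (1/7)Q; the wedge Ps − Pb = 48 gives 327/7 + (1/7)Q − (785/6 - (5/24)Q) = 48, so Q' = 22196/59.
Then Pb = 785/6 − (5/24)·(22196/59) = 3095/59 and Ps = 327/7 + (1/7)·(22196/59) = 5927/59.
ΔCS = ½(14132/59 + 22196/59)(4775/59 − 3095/59) = 30515520/3481; ΔPS = ½(14132/59 + 22196/59)(5927/59 − 4775/59) = 20924928/3481.
Government spending = 48 × 22196/59 = 1065408/59.
DWL = ½ × 48 × (22196/59 − 14132/59) = 193536/59; fraction = (193536/59) / (1065408/59) = 1008/5549.

DWL / government spending = 1008/5549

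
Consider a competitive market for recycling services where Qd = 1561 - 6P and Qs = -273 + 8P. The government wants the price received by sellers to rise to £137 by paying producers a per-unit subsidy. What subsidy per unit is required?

Required subsidy s = £14 per unit

At a seller price of 137, quantity supplied is -273 + 8·137 = 823.
Buyers absorb 823 only when they pay Pb with 1561 − 6·Pb = 823, i.e. Pb = 123.
s = Ps − Pb = 137 − 123 = 14.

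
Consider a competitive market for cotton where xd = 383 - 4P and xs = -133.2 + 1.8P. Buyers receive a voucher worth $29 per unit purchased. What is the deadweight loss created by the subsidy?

Deadweight loss = $522

Pre-subsidy: 383 - 4P = -133.2 + 1.8P gives P* = 89, x* = 27.
With the rebate, buyers effectively pay Pb = Ps − 29, where Ps is the price sellers receive.
Demand in terms of Ps becomes xd = 383 − 4(Ps − 29) = 499 - 4Ps. Setting this equal to supply: 499 - 4Ps = -133.2 + 1.8Ps, so Ps = 109.
Buyers pay Pb = 109 − 29 = 80; x' = -133.2 + 1.8·109 = 63.
The subsidy expands output by 63 − 27 = 36 past the efficient level; on those units the gap between marginal cost and willingness to pay runs from 0 up to 29.
DWL = ½ × 29 × 36 = 522.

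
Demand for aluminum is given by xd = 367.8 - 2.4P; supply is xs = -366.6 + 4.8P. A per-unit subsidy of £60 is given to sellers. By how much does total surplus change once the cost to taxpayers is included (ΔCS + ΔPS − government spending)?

Pre-subsidy: 367.8 - 2.4P = -366.6 + 4.8P gives P* = 102, x* = 123.
With the subsidy, sellers receive Ps = Pb + 60 for each unit, where Pb is the price buyers pay.
Supply in terms of Pb becomes xs = -366.6 + 4.8(Pb + 60) = -78.6 + 4.8Pb. Setting this equal to demand: 367.8 - 2.4Pb = -78.6 + 4.8Pb, so Pb = 62.
Sellers receive Ps = 62 + 60 = 122; x' = 367.8 − 2.4·62 = 219.
ΔCS = ½(123 + 219)(102 − 62) = 6840; ΔPS = ½(123 + 219)(122 − 102) = 3420.
Government spending = 60 × 219 = 13140.
Net change = 6840 + 3420 − 13140 = -2880. The loss equals the DWL triangle ½·60·96.

Net change in total surplus = -£2880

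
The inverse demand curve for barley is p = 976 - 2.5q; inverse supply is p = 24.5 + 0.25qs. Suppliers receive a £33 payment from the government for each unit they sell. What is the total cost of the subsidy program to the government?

Pre-subsidy: 976 - 2.5q = 24.5 + 0.25q gives q* = 346 and p* = 111.
With the subsidy, sellers receive ps = pb + 33 for each unit, where pb is the price buyers pay.
On the curves, pb = 976 - 2.5q and ps = 24.5 + 0.25q; the wedge ps − pb = 33 gives 24.5 + 0.25q − (976 - 2.5q) = 33, so q' = 358.
Then pb = 976 − 2.5·358 = 81 and ps = 24.5 + 0.25·358 = 114.
Government outlay = subsidy × quantity = 33 × 358 = 11814.

Government cost = £11814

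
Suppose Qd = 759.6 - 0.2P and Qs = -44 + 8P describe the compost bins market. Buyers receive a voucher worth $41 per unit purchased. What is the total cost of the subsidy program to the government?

Government cost = $30668

Pre-subsidy: 759.6 - 0.2P = -44 + 8P gives P* = 98, Q* = 740.
With the rebate, buyers effectively pay Pb = Ps − 41, where Ps is the price sellers receive.
Demand in terms of Ps becomes Qd = 759.6 − 0.2(Ps − 41) = 767.8 - 0.2Ps. Setting this equal to supply: 767.8 - 0.2Ps = -44 + 8Ps, so Ps = 99.
Buyers pay Pb = 99 − 41 = 58; Q' = -44 + 8·99 = 748.
Government outlay = subsidy × quantity = 41 × 748 = 30668.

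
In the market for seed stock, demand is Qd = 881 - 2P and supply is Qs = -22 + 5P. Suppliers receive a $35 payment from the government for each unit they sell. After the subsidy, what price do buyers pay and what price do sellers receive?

Pre-subsidy: 881 - 2P = -22 + 5P gives P* = 129, Q* = 623.
With the subsidy, sellers receive Ps = Pb + 35 for each unit, where Pb is the price buyers pay.
Supply in terms of Pb becomes Qs = -22 + 5(Pb + 35) = 153 + 5Pb. Setting this equal to demand: 881 - 2Pb = 153 + 5Pb, so Pb = 104.
Sellers receive Ps = 104 + 35 = 139; Q' = 881 − 2·104 = 673.

Buyers pay $104; sellers receive $139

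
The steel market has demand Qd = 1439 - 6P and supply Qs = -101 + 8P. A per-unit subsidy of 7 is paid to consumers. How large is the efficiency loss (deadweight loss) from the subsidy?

Deadweight loss = 84

Pre-subsidy: 1439 - 6P = -101 + 8P gives P* = 110, Q* = 779.
With the rebate, buyers effectively pay Pb = Ps − 7, where Ps is the price sellers receive.
Demand in terms of Ps becomes Qd = 1439 − 6(Ps − 7) = 1481 - 6Ps. Setting this equal to supply: 1481 - 6Ps = -101 + 8Ps, so Ps = 113.
Buyers pay Pb = 113 − 7 = 106; Q' = -101 + 8·113 = 803.
The subsidy expands output by 803 − 779 = 24 past the efficient level; on those units the gap between marginal cost and willingness to pay runs from 0 up to 7.
DWL = ½ × 7 × 24 = 84.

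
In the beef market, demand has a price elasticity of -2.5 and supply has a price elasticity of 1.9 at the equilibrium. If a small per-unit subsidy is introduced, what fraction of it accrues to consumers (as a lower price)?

For a small subsidy around the equilibrium, the benefit split depends on the relative slopes, which at a point are proportional to the elasticities.
Buyer share = εs/(εs + |εd|) = 1.9/(1.9 + 2.5) = 19/44; seller share = |εd|/(εs + |εd|) = 25/44.

Consumer share = 19/44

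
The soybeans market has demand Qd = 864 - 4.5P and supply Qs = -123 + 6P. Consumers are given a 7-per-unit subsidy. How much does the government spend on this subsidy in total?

Pre-subsidy: 864 - 4.5P = -123 + 6P gives P* = 94, Q* = 441.
With the rebate, buyers effectively pay Pb = Ps − 7, where Ps is the price sellers receive.
Demand in terms of Ps becomes Qd = 864 − 4.5(Ps − 7) = 895.5 - 4.5Ps. Setting this equal to supply: 895.5 - 4.5Ps = -123 + 6Ps, so Ps = 97.
Buyers pay Pb = 97 − 7 = 90; Q' = -123 + 6·97 = 459.
Government outlay = subsidy × quantity = 7 × 459 = 3213.

Government cost = 3213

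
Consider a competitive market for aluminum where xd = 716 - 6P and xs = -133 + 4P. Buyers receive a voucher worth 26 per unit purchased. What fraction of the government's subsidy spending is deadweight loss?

DWL / government spending = 156/1345

Pre-subsidy: 716 - 6P = -133 + 4P gives P* = 84.9, x* = 206.6.
With the rebate, buyers effectively pay Pb = Ps − 26, where Ps is the price sellers receive.
Demand in terms of Ps becomes xd = 716 − 6(Ps − 26) = 872 - 6Ps. Setting this equal to supply: 872 - 6Ps = -133 + 4Ps, so Ps = 100.5.
Buyers pay Pb = 100.5 − 26 = 74.5; x' = -133 + 4·100.5 = 269.
ΔCS = ½(206.6 + 269)(84.9 − 74.5) = 2473.12; ΔPS = ½(206.6 + 269)(100.5 − 84.9) = 3709.68.
Government spending = 26 × 269 = 6994.
DWL = ½ × 26 × (269 − 206.6) = 811.2; fraction = 811.2 / 6994 = 156/1345.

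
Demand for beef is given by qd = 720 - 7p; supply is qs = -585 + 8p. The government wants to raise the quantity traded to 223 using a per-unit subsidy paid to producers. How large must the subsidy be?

Required subsidy s = 30 per unit

At q = 223, invert demand for the buyer price: pb = (720 − 223)/7 = 71; invert supply for the seller price: ps = (223 − (-585))/8 = 101.
The subsidy must fill the gap: s = ps − pb = 101 − 71 = 30.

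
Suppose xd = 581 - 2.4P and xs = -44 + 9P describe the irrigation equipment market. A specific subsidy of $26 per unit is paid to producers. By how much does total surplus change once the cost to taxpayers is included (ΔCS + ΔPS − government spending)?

Net change in total surplus = -12168/19

Pre-subsidy: 581 - 2.4P = -44 + 9P gives P* = 3125/57, x* = 8539/19.
With the subsidy, sellers receive Ps = Pb + 26 for each unit, where Pb is the price buyers pay.
Supply in terms of Pb becomes xs = -44 + 9(Pb + 26) = 190 + 9Pb. Setting this equal to demand: 581 - 2.4Pb = 190 + 9Pb, so Pb = 1955/57.
Sellers receive Ps = 1955/57 + 26 = 3437/57; x' = 581 − 2.4·(1955/57) = 9475/19.
ΔCS = ½(8539/19 + 9475/19)(3125/57 − 1955/57) = 3512730/361; ΔPS = ½(8539/19 + 9475/19)(3437/57 − 3125/57) = 936728/361.
Government spending = 26 × 9475/19 = 246350/19.
Net change = 3512730/361 + 936728/361 − 246350/19 = -12168/19. The loss equals the DWL triangle ½·26·936/19.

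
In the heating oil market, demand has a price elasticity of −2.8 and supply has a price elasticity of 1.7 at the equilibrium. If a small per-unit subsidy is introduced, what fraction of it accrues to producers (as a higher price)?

Producer share = 28/45

For a small subsidy around the equilibrium, the benefit split depends on the relative slopes, which at a point are proportional to the elasticities.
Buyer share = εs/(εs + |εd|) = 1.7/(1.7 + 2.8) = 17/45; seller share = |εd|/(εs + |εd|) = 28/45.
So producers capture 28/45 of the subsidy.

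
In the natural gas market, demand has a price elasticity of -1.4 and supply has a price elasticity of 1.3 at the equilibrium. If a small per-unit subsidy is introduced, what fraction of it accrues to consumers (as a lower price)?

Consumer share = 13/27

For a small subsidy around the equilibrium, the benefit split depends on the relative slopes, which at a point are proportional to the elasticities.
Buyer share = εs/(εs + |εd|) = 1.3/(1.3 + 1.4) = 13/27; seller share = |εd|/(εs + |εd|) = 14/27.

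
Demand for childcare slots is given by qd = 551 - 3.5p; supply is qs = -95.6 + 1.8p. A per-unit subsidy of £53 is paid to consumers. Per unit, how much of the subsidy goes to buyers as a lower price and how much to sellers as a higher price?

Buyers gain £18 per unit; sellers gain £35 per unit

Pre-subsidy: 551 - 3.5p = -95.6 + 1.8p gives p* = 122, q* = 124.
With the rebate, buyers effectively pay pb = ps − 53, where ps is the price sellers receive.
Demand in terms of ps becomes qd = 551 − 3.5(ps − 53) = 736.5 - 3.5ps. Setting this equal to supply: 736.5 - 3.5ps = -95.6 + 1.8ps, so ps = 157.
Buyers pay pb = 157 − 53 = 104; q' = -95.6 + 1.8·157 = 187.
Buyers' price falls by p* − pb = 122 − 104 = 18; sellers' price rises by ps − p* = 157 − 122 = 35.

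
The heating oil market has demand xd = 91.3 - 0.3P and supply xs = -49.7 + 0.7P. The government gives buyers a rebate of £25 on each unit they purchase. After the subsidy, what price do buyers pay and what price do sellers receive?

Buyers pay £123.5; sellers receive £148.5

Pre-subsidy: 91.3 - 0.3P = -49.7 + 0.7P gives P* = 141, x* = 49.
With the rebate, buyers effectively pay Pb = Ps − 25, where Ps is the price sellers receive.
Demand in terms of Ps becomes xd = 91.3 − 0.3(Ps − 25) = 98.8 - 0.3Ps. Setting this equal to supply: 98.8 - 0.3Ps = -49.7 + 0.7Ps, so Ps = 148.5.
Buyers pay Pb = 148.5 − 25 = 123.5; x' = -49.7 + 0.7·148.5 = 54.25.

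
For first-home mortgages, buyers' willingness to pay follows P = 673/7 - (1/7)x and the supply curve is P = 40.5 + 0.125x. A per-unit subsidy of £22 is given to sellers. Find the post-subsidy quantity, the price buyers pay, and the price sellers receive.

Pre-subsidy: 673/7 - (1/7)x = 40.5 + 0.125x gives x* = 3116/15 and P* = 997/15.
With the subsidy, sellers receive Ps = Pb + 22 for each unit, where Pb is the price buyers pay.
On the curves, Pb = 673/7 - (1/7)x and Ps = 40.5 + 0.125x; the wedge Ps − Pb = 22 gives 40.5 + 0.125x − (673/7 - (1/7)x) = 22, so x' = 4348/15.
Then Pb = 673/7 − (1/7)·(4348/15) = 821/15 and Ps = 40.5 + 0.125·(4348/15) = 1151/15.

x' = 4348/15; buyers pay 821/15; sellers receive 1151/15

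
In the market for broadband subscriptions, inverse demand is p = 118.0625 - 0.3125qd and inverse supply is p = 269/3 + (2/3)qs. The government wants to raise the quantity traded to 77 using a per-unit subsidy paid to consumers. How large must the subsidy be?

At q = 77, from the demand curve buyers pay pb = 118.0625 − 0.3125·77 = 94; from the supply curve sellers need ps = 269/3 + (2/3)·77 = 141.
The subsidy must fill the gap: s = ps − pb = 141 − 94 = 47.

Required subsidy s = 47 per unit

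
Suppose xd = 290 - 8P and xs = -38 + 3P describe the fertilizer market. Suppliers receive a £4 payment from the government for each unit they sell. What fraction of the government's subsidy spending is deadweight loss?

DWL / government spending = 24/331

Pre-subsidy: 290 - 8P = -38 + 3P gives P* = 328/11, x* = 566/11.
With the subsidy, sellers receive Ps = Pb + 4 for each unit, where Pb is the price buyers pay.
Supply in terms of Pb becomes xs = -38 + 3(Pb + 4) = -26 + 3Pb. Setting this equal to demand: 290 - 8Pb = -26 + 3Pb, so Pb = 316/11.
Sellers receive Ps = 316/11 + 4 = 360/11; x' = 290 − 8·(316/11) = 662/11.
ΔCS = ½(566/11 + 662/11)(328/11 − 316/11) = 7368/121; ΔPS = ½(566/11 + 662/11)(360/11 − 328/11) = 19648/121.
Government spending = 4 × 662/11 = 2648/11.
DWL = ½ × 4 × (662/11 − 566/11) = 192/11; fraction = (192/11) / (2648/11) = 24/331.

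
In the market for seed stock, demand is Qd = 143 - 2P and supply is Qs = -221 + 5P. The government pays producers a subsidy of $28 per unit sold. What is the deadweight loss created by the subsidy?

Deadweight loss = $560

Pre-subsidy: 143 - 2P = -221 + 5P gives P* = 52, Q* = 39.
With the subsidy, sellers receive Ps = Pb + 28 for each unit, where Pb is the price buyers pay.
Supply in terms of Pb becomes Qs = -221 + 5(Pb + 28) = -81 + 5Pb. Setting this equal to demand: 143 - 2Pb = -81 + 5Pb, so Pb = 32.
Sellers receive Ps = 32 + 28 = 60; Q' = 143 − 2·32 = 79.
The subsidy expands output by 79 − 39 = 40 past the efficient level; on those units the gap between marginal cost and willingness to pay runs from 0 up to 28.
DWL = ½ × 28 × 40 = 560.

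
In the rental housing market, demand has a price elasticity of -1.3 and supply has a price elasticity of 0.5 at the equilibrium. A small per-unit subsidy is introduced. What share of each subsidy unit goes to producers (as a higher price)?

For a small subsidy around the equilibrium, the benefit split depends on the relative slopes, which at a point are proportional to the elasticities.
Buyer share = εs/(εs + |εd|) = 0.5/(0.5 + 1.3) = 5/18; seller share = |εd|/(εs + |εd|) = 13/18.
So producers capture 13/18 of the subsidy.

Producer share = 13/18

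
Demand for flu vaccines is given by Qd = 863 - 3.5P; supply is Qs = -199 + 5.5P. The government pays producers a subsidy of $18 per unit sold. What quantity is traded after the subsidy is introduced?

Q' = 488.5

Pre-subsidy: 863 - 3.5P = -199 + 5.5P gives P* = 118, Q* = 450.
With the subsidy, sellers receive Ps = Pb + 18 for each unit, where Pb is the price buyers pay.
Supply in terms of Pb becomes Qs = -199 + 5.5(Pb + 18) = -100 + 5.5Pb. Setting this equal to demand: 863 - 3.5Pb = -100 + 5.5Pb, so Pb = 107.
Sellers receive Ps = 107 + 18 = 125; Q' = 863 − 3.5·107 = 488.5.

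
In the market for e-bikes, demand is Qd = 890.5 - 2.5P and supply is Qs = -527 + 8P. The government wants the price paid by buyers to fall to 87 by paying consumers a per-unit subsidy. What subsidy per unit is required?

Required subsidy s = 63 per unit

At a buyer price of 87, quantity demanded is 890.5 − 2.5·87 = 673.
Sellers supply 673 only when they receive Ps with -527 + 8·Ps = 673, i.e. Ps = 150.
s = Ps − Pb = 150 − 87 = 63.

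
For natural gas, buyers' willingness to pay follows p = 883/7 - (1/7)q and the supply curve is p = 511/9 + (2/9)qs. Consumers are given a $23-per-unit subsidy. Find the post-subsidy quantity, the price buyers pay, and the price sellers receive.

q' = 253; buyers pay $90; sellers receive $113

Pre-subsidy: 883/7 - (1/7)q = 511/9 + (2/9)q gives q* = 190 and p* = 99.
With the rebate, buyers effectively pay pb = ps − 23, where ps is the price sellers receive.
On the curves, pb = 883/7 - (1/7)q and ps = 511/9 + (2/9)q; the wedge ps − pb = 23 gives 511/9 + (2/9)q − (883/7 - (1/7)q) = 23, so q' = 253.
Then pb = 883/7 − (1/7)·253 = 90 and ps = 511/9 + (2/9)·253 = 113.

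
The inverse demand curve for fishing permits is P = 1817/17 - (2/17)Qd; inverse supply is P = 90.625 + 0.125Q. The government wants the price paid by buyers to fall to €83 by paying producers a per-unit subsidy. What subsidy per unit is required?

Required subsidy s = €33 per unit

At a buyer price of 83, quantity demanded is 908.5 − 8.5·83 = 203.
Sellers supply 203 only when they receive Ps = 90.625 + 0.125·203 = 116.
s = Ps − Pb = 116 − 83 = 33.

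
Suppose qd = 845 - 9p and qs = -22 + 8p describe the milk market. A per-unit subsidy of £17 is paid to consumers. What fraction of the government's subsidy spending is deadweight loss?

DWL / government spending = 18/229

Pre-subsidy: 845 - 9p = -22 + 8p gives p* = 51, q* = 386.
With the rebate, buyers effectively pay pb = ps − 17, where ps is the price sellers receive.
Demand in terms of ps becomes qd = 845 − 9(ps − 17) = 998 - 9ps. Setting this equal to supply: 998 - 9ps = -22 + 8ps, so ps = 60.
Buyers pay pb = 60 − 17 = 43; q' = -22 + 8·60 = 458.
ΔCS = ½(386 + 458)(51 − 43) = 3376; ΔPS = ½(386 + 458)(60 − 51) = 3798.
Government spending = 17 × 458 = 7786.
DWL = ½ × 17 × (458 − 386) = 612; fraction = 612 / 7786 = 18/229.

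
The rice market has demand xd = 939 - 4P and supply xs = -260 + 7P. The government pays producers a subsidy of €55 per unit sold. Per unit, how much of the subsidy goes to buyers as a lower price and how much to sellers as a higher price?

Pre-subsidy: 939 - 4P = -260 + 7P gives P* = 109, x* = 503.
With the subsidy, sellers receive Ps = Pb + 55 for each unit, where Pb is the price buyers pay.
Supply in terms of Pb becomes xs = -260 + 7(Pb + 55) = 125 + 7Pb. Setting this equal to demand: 939 - 4Pb = 125 + 7Pb, so Pb = 74.
Sellers receive Ps = 74 + 55 = 129; x' = 939 − 4·74 = 643.
Buyers' price falls by P* − Pb = 109 − 74 = 35; sellers' price rises by Ps − P* = 129 − 109 = 20.

Buyers gain €35 per unit; sellers gain €20 per unit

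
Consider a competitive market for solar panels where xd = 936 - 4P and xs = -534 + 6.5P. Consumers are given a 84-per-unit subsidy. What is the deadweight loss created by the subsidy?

Pre-subsidy: 936 - 4P = -534 + 6.5P gives P* = 140, x* = 376.
With the rebate, buyers effectively pay Pb = Ps − 84, where Ps is the price sellers receive.
Demand in terms of Ps becomes xd = 936 − 4(Ps − 84) = 1272 - 4Ps. Setting this equal to supply: 1272 - 4Ps = -534 + 6.5Ps, so Ps = 172.
Buyers pay Pb = 172 − 84 = 88; x' = -534 + 6.5·172 = 584.
The subsidy expands output by 584 − 376 = 208 past the efficient level; on those units the gap between marginal cost and willingness to pay runs from 0 up to 84.
DWL = ½ × 84 × 208 = 8736.

Deadweight loss = 8736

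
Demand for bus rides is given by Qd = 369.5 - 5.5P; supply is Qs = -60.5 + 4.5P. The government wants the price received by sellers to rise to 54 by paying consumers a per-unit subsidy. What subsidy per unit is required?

Required subsidy s = 20 per unit

At a seller price of 54, quantity supplied is -60.5 + 4.5·54 = 182.5.
Buyers absorb 182.5 only when they pay Pb with 369.5 − 5.5·Pb = 182.5, i.e. Pb = 34.
s = Ps − Pb = 54 − 34 = 20.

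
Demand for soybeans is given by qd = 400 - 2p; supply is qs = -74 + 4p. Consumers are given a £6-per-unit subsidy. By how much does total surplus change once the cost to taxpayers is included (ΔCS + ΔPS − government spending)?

Pre-subsidy: 400 - 2p = -74 + 4p gives p* = 79, q* = 242.
With the rebate, buyers effectively pay pb = ps − 6, where ps is the price sellers receive.
Demand in terms of ps becomes qd = 400 − 2(ps − 6) = 412 - 2ps. Setting this equal to supply: 412 - 2ps = -74 + 4ps, so ps = 81.
Buyers pay pb = 81 − 6 = 75; q' = -74 + 4·81 = 250.
ΔCS = ½(242 + 250)(79 − 75) = 984; ΔPS = ½(242 + 250)(81 − 79) = 492.
Government spending = 6 × 250 = 1500.
Net change = 984 + 492 − 1500 = -24. The loss equals the DWL triangle ½·6·8.

Net change in total surplus = -£24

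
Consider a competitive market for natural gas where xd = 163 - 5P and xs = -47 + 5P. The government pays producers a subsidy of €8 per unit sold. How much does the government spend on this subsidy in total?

Pre-subsidy: 163 - 5P = -47 + 5P gives P* = 21, x* = 58.
With the subsidy, sellers receive Ps = Pb + 8 for each unit, where Pb is the price buyers pay.
Supply in terms of Pb becomes xs = -47 + 5(Pb + 8) = -7 + 5Pb. Setting this equal to demand: 163 - 5Pb = -7 + 5Pb, so Pb = 17.
Sellers receive Ps = 17 + 8 = 25; x' = 163 − 5·17 = 78.
Government outlay = subsidy × quantity = 8 × 78 = 624.

Government cost = €624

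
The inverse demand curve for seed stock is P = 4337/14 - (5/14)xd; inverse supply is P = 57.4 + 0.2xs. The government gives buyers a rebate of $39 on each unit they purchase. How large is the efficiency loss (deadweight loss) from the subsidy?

Deadweight loss = $1365

Pre-subsidy: 4337/14 - (5/14)x = 57.4 + 0.2x gives x* = 453 and P* = 148.
With the rebate, buyers effectively pay Pb = Ps − 39, where Ps is the price sellers receive.
On the curves, Pb = 4337/14 - (5/14)x and Ps = 57.4 + 0.2x; the wedge Ps − Pb = 39 gives 57.4 + 0.2x − (4337/14 - (5/14)x) = 39, so x' = 523.
Then Pb = 4337/14 − (5/14)·523 = 123 and Ps = 57.4 + 0.2·523 = 162.
The subsidy expands output by 523 − 453 = 70 past the efficient level; on those units the gap between marginal cost and willingness to pay runs from 0 up to 39.
DWL = ½ × 39 × 70 = 1365.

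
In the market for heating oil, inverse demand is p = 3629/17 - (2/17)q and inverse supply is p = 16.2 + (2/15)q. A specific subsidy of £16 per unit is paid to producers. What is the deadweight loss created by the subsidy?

Deadweight loss = £510

Pre-subsidy: 3629/17 - (2/17)q = 16.2 + (2/15)q gives q* = 786 and p* = 121.
With the subsidy, sellers receive ps = pb + 16 for each unit, where pb is the price buyers pay.
On the curves, pb = 3629/17 - (2/17)q and ps = 16.2 + (2/15)q; the wedge ps − pb = 16 gives 16.2 + (2/15)q − (3629/17 - (2/17)q) = 16, so q' = 849.75.
Then pb = 3629/17 − (2/17)·849.75 = 113.5 and ps = 16.2 + (2/15)·849.75 = 129.5.
The subsidy expands output by 849.75 − 786 = 63.75 past the efficient level; on those units the gap between marginal cost and willingness to pay runs from 0 up to 16.
DWL = ½ × 16 × 63.75 = 510.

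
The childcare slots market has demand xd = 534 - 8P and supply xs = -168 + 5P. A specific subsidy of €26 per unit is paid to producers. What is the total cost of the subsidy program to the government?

Government cost = €4732

Pre-subsidy: 534 - 8P = -168 + 5P gives P* = 54, x* = 102.
With the subsidy, sellers receive Ps = Pb + 26 for each unit, where Pb is the price buyers pay.
Supply in terms of Pb becomes xs = -168 + 5(Pb + 26) = -38 + 5Pb. Setting this equal to demand: 534 - 8Pb = -38 + 5Pb, so Pb = 44.
Sellers receive Ps = 44 + 26 = 70; x' = 534 − 8·44 = 182.
Government outlay = subsidy × quantity = 26 × 182 = 4732.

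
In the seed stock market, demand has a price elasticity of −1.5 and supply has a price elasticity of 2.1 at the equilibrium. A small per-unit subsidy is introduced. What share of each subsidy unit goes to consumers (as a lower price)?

For a small subsidy around the equilibrium, the benefit split depends on the relative slopes, which at a point are proportional to the elasticities.
Buyer share = εs/(εs + |εd|) = 2.1/(2.1 + 1.5) = 7/12; seller share = |εd|/(εs + |εd|) = 5/12.

Consumer share = 7/12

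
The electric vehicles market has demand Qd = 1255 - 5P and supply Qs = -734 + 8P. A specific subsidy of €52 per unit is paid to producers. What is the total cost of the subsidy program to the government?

Pre-subsidy: 1255 - 5P = -734 + 8P gives P* = 153, Q* = 490.
With the subsidy, sellers receive Ps = Pb + 52 for each unit, where Pb is the price buyers pay.
Supply in terms of Pb becomes Qs = -734 + 8(Pb + 52) = -318 + 8Pb. Setting this equal to demand: 1255 - 5Pb = -318 + 8Pb, so Pb = 121.
Sellers receive Ps = 121 + 52 = 173; Q' = 1255 − 5·121 = 650.
Government outlay = subsidy × quantity = 52 × 650 = 33800.

Government cost = €33800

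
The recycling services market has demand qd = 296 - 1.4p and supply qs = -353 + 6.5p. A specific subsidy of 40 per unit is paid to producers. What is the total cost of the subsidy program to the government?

Government cost = 717520/79

Pre-subsidy: 296 - 1.4p = -353 + 6.5p gives p* = 6490/79, q* = 14298/79.
With the subsidy, sellers receive ps = pb + 40 for each unit, where pb is the price buyers pay.
Supply in terms of pb becomes qs = -353 + 6.5(pb + 40) = -93 + 6.5pb. Setting this equal to demand: 296 - 1.4pb = -93 + 6.5pb, so pb = 3890/79.
Sellers receive ps = 3890/79 + 40 = 7050/79; q' = 296 − 1.4·(3890/79) = 17938/79.
Government outlay = subsidy × quantity = 40 × 17938/79 = 717520/79.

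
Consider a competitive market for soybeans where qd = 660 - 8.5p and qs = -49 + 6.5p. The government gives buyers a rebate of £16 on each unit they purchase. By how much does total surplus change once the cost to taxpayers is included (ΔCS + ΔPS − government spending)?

Pre-subsidy: 660 - 8.5p = -49 + 6.5p gives p* = 709/15, q* = 7747/30.
With the rebate, buyers effectively pay pb = ps − 16, where ps is the price sellers receive.
Demand in terms of ps becomes qd = 660 − 8.5(ps − 16) = 796 - 8.5ps. Setting this equal to supply: 796 - 8.5ps = -49 + 6.5ps, so ps = 169/3.
Buyers pay pb = 169/3 − 16 = 121/3; q' = -49 + 6.5·(169/3) = 1903/6.
ΔCS = ½(7747/30 + 1903/6)(709/15 − 121/3) = 1994.72; ΔPS = ½(7747/30 + 1903/6)(169/3 − 709/15) = 2608.48.
Government spending = 16 × 1903/6 = 15224/3.
Net change = 1994.72 + 2608.48 − 15224/3 = -7072/15. The loss equals the DWL triangle ½·16·884/15.

Net change in total surplus = -7072/15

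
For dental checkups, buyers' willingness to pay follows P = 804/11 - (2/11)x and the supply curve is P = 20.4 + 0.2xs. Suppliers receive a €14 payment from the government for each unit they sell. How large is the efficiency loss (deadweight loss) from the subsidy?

Deadweight loss = 770/3

Pre-subsidy: 804/11 - (2/11)x = 20.4 + 0.2x gives x* = 138 and P* = 48.
With the subsidy, sellers receive Ps = Pb + 14 for each unit, where Pb is the price buyers pay.
On the curves, Pb = 804/11 - (2/11)x and Ps = 20.4 + 0.2x; the wedge Ps − Pb = 14 gives 20.4 + 0.2x − (804/11 - (2/11)x) = 14, so x' = 524/3.
Then Pb = 804/11 − (2/11)·(524/3) = 124/3 and Ps = 20.4 + 0.2·(524/3) = 166/3.
The subsidy expands output by 524/3 − 138 = 110/3 past the efficient level; on those units the gap between marginal cost and willingness to pay runs from 0 up to 14.
DWL = ½ × 14 × 110/3 = 770/3.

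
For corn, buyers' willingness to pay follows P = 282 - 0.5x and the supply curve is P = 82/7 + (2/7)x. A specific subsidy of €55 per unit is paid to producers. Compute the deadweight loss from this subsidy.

Deadweight loss = €1925

Pre-subsidy: 282 - 0.5x = 82/7 + (2/7)x gives x* = 344 and P* = 110.
With the subsidy, sellers receive Ps = Pb + 55 for each unit, where Pb is the price buyers pay.
On the curves, Pb = 282 - 0.5x and Ps = 82/7 + (2/7)x; the wedge Ps − Pb = 55 gives 82/7 + (2/7)x − (282 - 0.5x) = 55, so x' = 414.
Then Pb = 282 − 0.5·414 = 75 and Ps = 82/7 + (2/7)·414 = 130.
The subsidy expands output by 414 − 344 = 70 past the efficient level; on those units the gap between marginal cost and willingness to pay runs from 0 up to 55.
DWL = ½ × 55 × 70 = 1925.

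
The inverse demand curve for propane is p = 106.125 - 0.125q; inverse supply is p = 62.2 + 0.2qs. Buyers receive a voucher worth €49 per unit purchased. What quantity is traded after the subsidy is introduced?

q' = 3717/13

Pre-subsidy: 106.125 - 0.125q = 62.2 + 0.2q gives q* = 1757/13 and p* = 1160/13.
With the rebate, buyers effectively pay pb = ps − 49, where ps is the price sellers receive.
On the curves, pb = 106.125 - 0.125q and ps = 62.2 + 0.2q; the wedge ps − pb = 49 gives 62.2 + 0.2q − (106.125 - 0.125q) = 49, so q' = 3717/13.
Then pb = 106.125 − 0.125·(3717/13) = 915/13 and ps = 62.2 + 0.2·(3717/13) = 1552/13.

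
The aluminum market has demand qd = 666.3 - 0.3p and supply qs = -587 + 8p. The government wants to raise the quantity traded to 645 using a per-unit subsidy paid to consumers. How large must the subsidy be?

At q = 645, invert demand for the buyer price: pb = (666.3 − 645)/0.3 = 71; invert supply for the seller price: ps = (645 − (-587))/8 = 154.
The subsidy must fill the gap: s = ps − pb = 154 − 71 = 83.

Required subsidy s = 83 per unit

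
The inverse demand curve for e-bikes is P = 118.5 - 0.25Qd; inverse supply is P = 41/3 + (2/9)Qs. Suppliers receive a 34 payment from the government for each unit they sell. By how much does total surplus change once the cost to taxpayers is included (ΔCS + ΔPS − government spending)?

Pre-subsidy: 118.5 - 0.25Q = 41/3 + (2/9)Q gives Q* = 222 and P* = 63.
With the subsidy, sellers receive Ps = Pb + 34 for each unit, where Pb is the price buyers pay.
On the curves, Pb = 118.5 - 0.25Q and Ps = 41/3 + (2/9)Q; the wedge Ps − Pb = 34 gives 41/3 + (2/9)Q − (118.5 - 0.25Q) = 34, so Q' = 294.
Then Pb = 118.5 − 0.25·294 = 45 and Ps = 41/3 + (2/9)·294 = 79.
ΔCS = ½(222 + 294)(63 − 45) = 4644; ΔPS = ½(222 + 294)(79 − 63) = 4128.
Government spending = 34 × 294 = 9996.
Net change = 4644 + 4128 − 9996 = -1224. The loss equals the DWL triangle ½·34·72.

Net change in total surplus = -1224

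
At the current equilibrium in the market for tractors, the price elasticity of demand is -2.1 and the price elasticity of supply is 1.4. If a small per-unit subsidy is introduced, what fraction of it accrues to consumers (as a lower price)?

For a small subsidy around the equilibrium, the benefit split depends on the relative slopes, which at a point are proportional to the elasticities.
Buyer share = εs/(εs + |εd|) = 1.4/(1.4 + 2.1) = 0.4; seller share = |εd|/(εs + |εd|) = 0.6.

Consumer share = 0.4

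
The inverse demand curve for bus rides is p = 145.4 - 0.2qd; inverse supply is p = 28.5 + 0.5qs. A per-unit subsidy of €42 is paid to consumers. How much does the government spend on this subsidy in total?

Pre-subsidy: 145.4 - 0.2q = 28.5 + 0.5q gives q* = 167 and p* = 112.
With the rebate, buyers effectively pay pb = ps − 42, where ps is the price sellers receive.
On the curves, pb = 145.4 - 0.2q and ps = 28.5 + 0.5q; the wedge ps − pb = 42 gives 28.5 + 0.5q − (145.4 - 0.2q) = 42, so q' = 227.
Then pb = 145.4 − 0.2·227 = 100 and ps = 28.5 + 0.5·227 = 142.
Government outlay = subsidy × quantity = 42 × 227 = 9534.

Government cost = €9534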